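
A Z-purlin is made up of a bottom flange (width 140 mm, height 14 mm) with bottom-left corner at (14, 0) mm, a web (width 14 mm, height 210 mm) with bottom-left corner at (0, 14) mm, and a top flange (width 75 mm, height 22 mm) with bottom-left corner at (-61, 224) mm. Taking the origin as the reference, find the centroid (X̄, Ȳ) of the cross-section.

bottom flange: A = 140 × 14 = 1960.00, centroid at (84.00, 7.00).
web: A = 14 × 210 = 2940.00, centroid at (7.00, 119.00).
top flange: A = 75 × 22 = 1650.00, centroid at (-23.50, 235.00).
ΣA = 6550.00 mm², ΣAX̄ = 146445.00 mm³, ΣAȲ = 751330.00 mm³.
X̄ = 146445.00/6550.00 = 22.36 mm; Ȳ = 751330.00/6550.00 = 114.71 mm.

X̄ = 22.36 mm, Ȳ = 114.71 mm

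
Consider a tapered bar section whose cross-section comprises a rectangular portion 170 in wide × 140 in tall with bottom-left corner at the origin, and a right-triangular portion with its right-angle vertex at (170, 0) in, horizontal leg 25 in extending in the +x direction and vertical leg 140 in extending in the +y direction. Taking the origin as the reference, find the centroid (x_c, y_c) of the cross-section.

Part | A | x̄ᵢ | ȳᵢ | A·x̄ᵢ | A·ȳᵢ
rectangular portion | 23800.00 | 85.00 | 70.00 | 2023000.00 | 1666000.00
triangular portion | 1750.00 | 178.33 | 46.67 | 312083.33 | 81666.67
Σ | 25550.00 |  |  | 2335083.33 | 1747666.67
x_c = 2335083.33 / 25550.00 = 91.39 in
y_c = 1747666.67 / 25550.00 = 68.40 in

x_c = 91.39 in, y_c = 68.40 in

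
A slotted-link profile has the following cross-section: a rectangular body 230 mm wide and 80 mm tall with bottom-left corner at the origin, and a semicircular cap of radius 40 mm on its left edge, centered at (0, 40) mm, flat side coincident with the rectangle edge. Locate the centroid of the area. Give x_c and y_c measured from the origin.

x_c = 99.14 mm, y_c = 40.00 mm

rectangular body: A = 230 × 80 = 18400.00, centroid at (115.00, 40.00).
semicircular end: A = ½π·40² = 2513.27, centroid at (-16.98, 40.00).
ΣA = 20913.27 mm², ΣAx_c = 2073333.33 mm³, ΣAy_c = 836530.96 mm³.
x_c = 2073333.33/20913.27 = 99.14 mm; y_c = 836530.96/20913.27 = 40.00 mm.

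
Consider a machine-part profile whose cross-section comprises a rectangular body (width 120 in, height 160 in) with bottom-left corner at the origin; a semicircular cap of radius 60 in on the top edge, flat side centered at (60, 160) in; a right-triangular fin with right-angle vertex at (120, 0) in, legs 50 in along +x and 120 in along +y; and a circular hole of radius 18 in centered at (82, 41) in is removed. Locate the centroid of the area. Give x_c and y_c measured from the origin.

Part | A | x̄ᵢ | ȳᵢ | A·x̄ᵢ | A·ȳᵢ
rectangular body | 19200.00 | 60.00 | 80.00 | 1152000.00 | 1536000.00
semicircular top | 5654.87 | 60.00 | 185.46 | 339292.01 | 1048778.68
triangular fin | 3000.00 | 136.67 | 40.00 | 410000.00 | 120000.00
hole | -1017.88 | 82.00 | 41.00 | -83465.83 | -41732.92
Σ | 26836.99 |  |  | 1817826.17 | 2663045.77
x_c = 1817826.17 / 26836.99 = 67.74 in
y_c = 2663045.77 / 26836.99 = 99.23 in

x_c = 67.74 in, y_c = 99.23 in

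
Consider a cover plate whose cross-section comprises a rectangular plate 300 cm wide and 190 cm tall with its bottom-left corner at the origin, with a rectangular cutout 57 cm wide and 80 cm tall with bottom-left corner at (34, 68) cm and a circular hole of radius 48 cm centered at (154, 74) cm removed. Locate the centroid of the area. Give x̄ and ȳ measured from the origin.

x̄ = 158.19 cm, ȳ = 97.05 cm

plate: A = 300 × 190 = 57000.00, centroid at (150.00, 95.00).
hole 1: A = −(57 × 80) = -4560.00, centroid at (62.50, 108.00).
hole 2: A = −π·48² = -7238.23, centroid at (154.00, 74.00).
ΣA = 45201.77 cm², ΣAx̄ = 7150312.66 cm³, ΣAȳ = 4386891.02 cm³.
x̄ = 7150312.66/45201.77 = 158.19 cm; ȳ = 4386891.02/45201.77 = 97.05 cm.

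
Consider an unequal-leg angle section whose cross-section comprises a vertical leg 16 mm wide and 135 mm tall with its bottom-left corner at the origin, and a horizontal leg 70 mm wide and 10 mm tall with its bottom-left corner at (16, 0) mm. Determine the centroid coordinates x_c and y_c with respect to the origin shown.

vertical leg: A = 16 × 135 = 2160.00, centroid at (8.00, 67.50).
horizontal leg: A = 70 × 10 = 700.00, centroid at (51.00, 5.00).
ΣA = 2860.00 mm²
ΣAx_c = (2160.00)(8.00) + (700.00)(51.00) = 52980.00 mm³
ΣAy_c = (2160.00)(67.50) + (700.00)(5.00) = 149300.00 mm³
x_c = 52980.00 / 2860.00 = 18.52 mm
y_c = 149300.00 / 2860.00 = 52.20 mm

x_c = 18.52 mm, y_c = 52.20 mm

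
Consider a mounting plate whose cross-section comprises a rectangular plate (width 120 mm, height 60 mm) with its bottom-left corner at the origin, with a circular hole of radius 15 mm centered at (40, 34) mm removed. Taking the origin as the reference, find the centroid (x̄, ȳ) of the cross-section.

plate: A = 120 × 60 = 7200.00, centroid at (60.00, 30.00).
hole: A = −π·15² = -706.86, centroid at (40.00, 34.00).
ΣA = 6493.14 mm²
ΣAx̄ = (7200.00)(60.00) + (-706.86)(40.00) = 403725.67 mm³
ΣAȳ = (7200.00)(30.00) + (-706.86)(34.00) = 191966.82 mm³
x̄ = 403725.67 / 6493.14 = 62.18 mm
ȳ = 191966.82 / 6493.14 = 29.56 mm

x̄ = 62.18 mm, ȳ = 29.56 mm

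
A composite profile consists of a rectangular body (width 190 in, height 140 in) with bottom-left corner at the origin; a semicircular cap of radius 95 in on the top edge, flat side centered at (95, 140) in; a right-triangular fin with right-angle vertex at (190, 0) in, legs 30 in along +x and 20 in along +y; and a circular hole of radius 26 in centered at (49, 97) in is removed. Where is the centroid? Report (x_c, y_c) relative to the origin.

Part | A | x̄ᵢ | ȳᵢ | A·x̄ᵢ | A·ȳᵢ
rectangular body | 26600.00 | 95.00 | 70.00 | 2527000.00 | 1862000.00
semicircular top | 14176.44 | 95.00 | 180.32 | 1346761.50 | 2556284.49
triangular fin | 300.00 | 200.00 | 6.67 | 60000.00 | 2000.00
hole | -2123.72 | 49.00 | 97.00 | -104062.12 | -206000.51
Σ | 38952.72 |  |  | 3829699.39 | 4214283.98
x_c = 3829699.39 / 38952.72 = 98.32 in
y_c = 4214283.98 / 38952.72 = 108.19 in

x_c = 98.32 in, y_c = 108.19 in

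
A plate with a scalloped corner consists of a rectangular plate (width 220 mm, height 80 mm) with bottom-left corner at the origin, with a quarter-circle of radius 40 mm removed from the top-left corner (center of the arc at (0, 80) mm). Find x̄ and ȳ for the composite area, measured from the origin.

plate: A = 220 × 80 = 17600.00, centroid at (110.00, 40.00).
removed quarter-circle: A = −¼π·40² = -1256.64, centroid at (16.98, 63.02).
ΣA = 16343.36 mm², ΣAx̄ = 1914666.67 mm³, ΣAȳ = 624802.37 mm³.
x̄ = 1914666.67/16343.36 = 117.15 mm; ȳ = 624802.37/16343.36 = 38.23 mm.

x̄ = 117.15 mm, ȳ = 38.23 mm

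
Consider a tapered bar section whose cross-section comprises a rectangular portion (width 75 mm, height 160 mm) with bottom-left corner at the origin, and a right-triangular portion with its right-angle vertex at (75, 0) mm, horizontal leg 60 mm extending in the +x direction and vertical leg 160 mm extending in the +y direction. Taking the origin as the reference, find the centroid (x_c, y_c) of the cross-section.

rectangular portion: A = 75 × 160 = 12000.00, centroid at (37.50, 80.00).
triangular portion: A = ½·60·160 = 4800.00, centroid at (95.00, 53.33).
ΣA = 16800.00 mm²
ΣAx_c = (12000.00)(37.50) + (4800.00)(95.00) = 906000.00 mm³
ΣAy_c = (12000.00)(80.00) + (4800.00)(53.33) = 1216000.00 mm³
x_c = 906000.00 / 16800.00 = 53.93 mm
y_c = 1216000.00 / 16800.00 = 72.38 mm

x_c = 53.93 mm, y_c = 72.38 mm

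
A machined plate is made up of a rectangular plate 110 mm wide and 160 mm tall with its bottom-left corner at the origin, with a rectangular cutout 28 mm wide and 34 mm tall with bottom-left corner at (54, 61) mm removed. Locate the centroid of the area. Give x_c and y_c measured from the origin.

x_c = 54.26 mm, y_c = 80.11 mm

plate: A = 110 × 160 = 17600.00, centroid at (55.00, 80.00).
hole: A = −(28 × 34) = -952.00, centroid at (68.00, 78.00).
ΣA = 16648.00 mm², ΣAx_c = 903264.00 mm³, ΣAy_c = 1333744.00 mm³.
x_c = 903264.00/16648.00 = 54.26 mm; y_c = 1333744.00/16648.00 = 80.11 mm.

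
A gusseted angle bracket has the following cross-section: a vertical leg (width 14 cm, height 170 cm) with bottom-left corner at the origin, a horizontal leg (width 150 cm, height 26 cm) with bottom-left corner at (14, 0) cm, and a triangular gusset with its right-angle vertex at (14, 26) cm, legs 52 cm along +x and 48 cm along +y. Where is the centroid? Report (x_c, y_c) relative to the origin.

x_c = 53.52 cm, y_c = 40.57 cm

Part | A | x̄ᵢ | ȳᵢ | A·x̄ᵢ | A·ȳᵢ
vertical leg | 2380.00 | 7.00 | 85.00 | 16660.00 | 202300.00
horizontal leg | 3900.00 | 89.00 | 13.00 | 347100.00 | 50700.00
gusset | 1248.00 | 31.33 | 42.00 | 39104.00 | 52416.00
Σ | 7528.00 |  |  | 402864.00 | 305416.00
x_c = 402864.00 / 7528.00 = 53.52 cm
y_c = 305416.00 / 7528.00 = 40.57 cm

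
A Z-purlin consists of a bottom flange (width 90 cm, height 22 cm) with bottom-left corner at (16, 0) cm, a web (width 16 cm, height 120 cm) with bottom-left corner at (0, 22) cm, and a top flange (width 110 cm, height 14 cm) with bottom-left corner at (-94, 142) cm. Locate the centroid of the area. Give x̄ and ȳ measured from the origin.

Part | A | x̄ᵢ | ȳᵢ | A·x̄ᵢ | A·ȳᵢ
bottom flange | 1980.00 | 61.00 | 11.00 | 120780.00 | 21780.00
web | 1920.00 | 8.00 | 82.00 | 15360.00 | 157440.00
top flange | 1540.00 | -39.00 | 149.00 | -60060.00 | 229460.00
Σ | 5440.00 |  |  | 76080.00 | 408680.00
x̄ = 76080.00 / 5440.00 = 13.99 cm
ȳ = 408680.00 / 5440.00 = 75.12 cm

x̄ = 13.99 cm, ȳ = 75.12 cm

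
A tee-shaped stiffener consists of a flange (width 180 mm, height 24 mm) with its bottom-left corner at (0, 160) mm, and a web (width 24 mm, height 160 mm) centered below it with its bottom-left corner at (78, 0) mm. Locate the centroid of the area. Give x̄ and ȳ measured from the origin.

x̄ = 90.00 mm, ȳ = 128.71 mm

web: A = 24 × 160 = 3840.00, centroid at (90.00, 80.00).
flange: A = 180 × 24 = 4320.00, centroid at (90.00, 172.00).
ΣA = 8160.00 mm², ΣAx̄ = 734400.00 mm³, ΣAȳ = 1050240.00 mm³.
x̄ = 734400.00/8160.00 = 90.00 mm; ȳ = 1050240.00/8160.00 = 128.71 mm.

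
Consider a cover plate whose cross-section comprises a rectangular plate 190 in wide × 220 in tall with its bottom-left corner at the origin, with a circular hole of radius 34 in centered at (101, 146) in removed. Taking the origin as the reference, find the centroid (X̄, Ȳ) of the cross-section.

Part | A | x̄ᵢ | ȳᵢ | A·x̄ᵢ | A·ȳᵢ
plate | 41800.00 | 95.00 | 110.00 | 3971000.00 | 4598000.00
hole | -3631.68 | 101.00 | 146.00 | -366799.79 | -530225.44
Σ | 38168.32 |  |  | 3604200.21 | 4067774.56
X̄ = 3604200.21 / 38168.32 = 94.43 in
Ȳ = 4067774.56 / 38168.32 = 106.57 in

X̄ = 94.43 in, Ȳ = 106.57 in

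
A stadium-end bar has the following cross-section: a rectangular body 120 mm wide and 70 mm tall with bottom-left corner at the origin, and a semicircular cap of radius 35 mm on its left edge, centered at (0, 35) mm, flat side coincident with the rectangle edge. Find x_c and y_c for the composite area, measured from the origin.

rectangular body: A = 120 × 70 = 8400.00, centroid at (60.00, 35.00).
semicircular end: A = ½π·35² = 1924.23, centroid at (-14.85, 35.00).
ΣA = 10324.23 mm²
ΣAx_c = (8400.00)(60.00) + (1924.23)(-14.85) = 475416.67 mm³
ΣAy_c = (8400.00)(35.00) + (1924.23)(35.00) = 361347.89 mm³
x_c = 475416.67 / 10324.23 = 46.05 mm
y_c = 361347.89 / 10324.23 = 35.00 mm

x_c = 46.05 mm, y_c = 35.00 mm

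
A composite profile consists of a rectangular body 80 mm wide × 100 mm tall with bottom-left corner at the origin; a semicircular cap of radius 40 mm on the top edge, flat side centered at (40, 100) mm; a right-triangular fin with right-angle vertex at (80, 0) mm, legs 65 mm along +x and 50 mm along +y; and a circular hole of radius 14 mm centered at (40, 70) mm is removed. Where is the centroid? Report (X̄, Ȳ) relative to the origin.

rectangular body: A = 80 × 100 = 8000.00, centroid at (40.00, 50.00).
semicircular top: A = ½π·40² = 2513.27, centroid at (40.00, 116.98).
triangular fin: A = ½·65·50 = 1625.00, centroid at (101.67, 16.67).
hole: A = −π·14² = -615.75, centroid at (40.00, 70.00).
ΣA = 11522.52 mm²
ΣAX̄ = (8000.00)(40.00) + (2513.27)(40.00) + (1625.00)(101.67) + (-615.75)(40.00) = 561109.21 mm³
ΣAȲ = (8000.00)(50.00) + (2513.27)(116.98) + (1625.00)(16.67) + (-615.75)(70.00) = 677974.76 mm³
X̄ = 561109.21 / 11522.52 = 48.70 mm
Ȳ = 677974.76 / 11522.52 = 58.84 mm

X̄ = 48.70 mm, Ȳ = 58.84 mm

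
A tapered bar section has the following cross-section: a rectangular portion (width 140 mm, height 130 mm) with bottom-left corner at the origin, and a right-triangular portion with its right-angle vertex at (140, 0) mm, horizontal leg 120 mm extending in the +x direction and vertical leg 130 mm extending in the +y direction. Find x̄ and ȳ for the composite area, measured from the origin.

x̄ = 103.00 mm, ȳ = 58.50 mm

rectangular portion: A = 140 × 130 = 18200.00, centroid at (70.00, 65.00).
triangular portion: A = ½·120·130 = 7800.00, centroid at (180.00, 43.33).
ΣA = 26000.00 mm²
ΣAx̄ = (18200.00)(70.00) + (7800.00)(180.00) = 2678000.00 mm³
ΣAȳ = (18200.00)(65.00) + (7800.00)(43.33) = 1521000.00 mm³
x̄ = 2678000.00 / 26000.00 = 103.00 mm
ȳ = 1521000.00 / 26000.00 = 58.50 mm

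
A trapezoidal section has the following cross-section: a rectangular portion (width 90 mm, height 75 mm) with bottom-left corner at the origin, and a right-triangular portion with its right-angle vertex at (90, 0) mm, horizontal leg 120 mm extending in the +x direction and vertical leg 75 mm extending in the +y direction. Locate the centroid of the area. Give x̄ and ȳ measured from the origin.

Part | A | x̄ᵢ | ȳᵢ | A·x̄ᵢ | A·ȳᵢ
rectangular portion | 6750.00 | 45.00 | 37.50 | 303750.00 | 253125.00
triangular portion | 4500.00 | 130.00 | 25.00 | 585000.00 | 112500.00
Σ | 11250.00 |  |  | 888750.00 | 365625.00
x̄ = 888750.00 / 11250.00 = 79.00 mm
ȳ = 365625.00 / 11250.00 = 32.50 mm

x̄ = 79.00 mm, ȳ = 32.50 mm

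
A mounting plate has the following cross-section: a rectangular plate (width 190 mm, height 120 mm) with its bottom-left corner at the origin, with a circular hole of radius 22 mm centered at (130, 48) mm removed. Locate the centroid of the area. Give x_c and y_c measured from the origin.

Part | A | x̄ᵢ | ȳᵢ | A·x̄ᵢ | A·ȳᵢ
plate | 22800.00 | 95.00 | 60.00 | 2166000.00 | 1368000.00
hole | -1520.53 | 130.00 | 48.00 | -197669.01 | -72985.48
Σ | 21279.47 |  |  | 1968330.99 | 1295014.52
x_c = 1968330.99 / 21279.47 = 92.50 mm
y_c = 1295014.52 / 21279.47 = 60.86 mm

x_c = 92.50 mm, y_c = 60.86 mm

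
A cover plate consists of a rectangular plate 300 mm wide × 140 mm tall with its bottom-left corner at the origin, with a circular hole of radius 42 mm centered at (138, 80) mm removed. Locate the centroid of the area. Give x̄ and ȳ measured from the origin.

plate: A = 300 × 140 = 42000.00, centroid at (150.00, 70.00).
hole: A = −π·42² = -5541.77, centroid at (138.00, 80.00).
ΣA = 36458.23 mm², ΣAx̄ = 5535235.82 mm³, ΣAȳ = 2496658.44 mm³.
x̄ = 5535235.82/36458.23 = 151.82 mm; ȳ = 2496658.44/36458.23 = 68.48 mm.

x̄ = 151.82 mm, ȳ = 68.48 mm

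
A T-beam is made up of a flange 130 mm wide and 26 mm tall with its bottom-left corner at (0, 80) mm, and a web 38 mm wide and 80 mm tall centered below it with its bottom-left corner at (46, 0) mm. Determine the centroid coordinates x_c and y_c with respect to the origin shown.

x_c = 65.00 mm, y_c = 67.90 mm

web: A = 38 × 80 = 3040.00, centroid at (65.00, 40.00).
flange: A = 130 × 26 = 3380.00, centroid at (65.00, 93.00).
ΣA = 6420.00 mm², ΣAx_c = 417300.00 mm³, ΣAy_c = 435940.00 mm³.
x_c = 417300.00/6420.00 = 65.00 mm; y_c = 435940.00/6420.00 = 67.90 mm.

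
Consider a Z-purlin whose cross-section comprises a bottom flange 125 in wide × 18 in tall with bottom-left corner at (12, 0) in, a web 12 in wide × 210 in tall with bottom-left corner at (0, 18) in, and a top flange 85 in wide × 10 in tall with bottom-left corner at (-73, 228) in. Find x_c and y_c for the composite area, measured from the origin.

x_c = 27.90 in, y_c = 94.00 in

bottom flange: A = 125 × 18 = 2250.00, centroid at (74.50, 9.00).
web: A = 12 × 210 = 2520.00, centroid at (6.00, 123.00).
top flange: A = 85 × 10 = 850.00, centroid at (-30.50, 233.00).
ΣA = 5620.00 in², ΣAx_c = 156820.00 in³, ΣAy_c = 528260.00 in³.
x_c = 156820.00/5620.00 = 27.90 in; y_c = 528260.00/5620.00 = 94.00 in.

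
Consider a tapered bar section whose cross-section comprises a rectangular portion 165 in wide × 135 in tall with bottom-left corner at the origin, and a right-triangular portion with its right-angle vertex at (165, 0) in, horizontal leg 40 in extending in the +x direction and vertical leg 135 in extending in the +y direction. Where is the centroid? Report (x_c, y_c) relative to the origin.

Part | A | x̄ᵢ | ȳᵢ | A·x̄ᵢ | A·ȳᵢ
rectangular portion | 22275.00 | 82.50 | 67.50 | 1837687.50 | 1503562.50
triangular portion | 2700.00 | 178.33 | 45.00 | 481500.00 | 121500.00
Σ | 24975.00 |  |  | 2319187.50 | 1625062.50
x_c = 2319187.50 / 24975.00 = 92.86 in
y_c = 1625062.50 / 24975.00 = 65.07 in

x_c = 92.86 in, y_c = 65.07 in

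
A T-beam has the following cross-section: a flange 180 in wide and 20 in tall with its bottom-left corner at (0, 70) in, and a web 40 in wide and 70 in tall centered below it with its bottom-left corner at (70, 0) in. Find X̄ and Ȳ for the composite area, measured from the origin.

X̄ = 90.00 in, Ȳ = 60.31 in

web: A = 40 × 70 = 2800.00, centroid at (90.00, 35.00).
flange: A = 180 × 20 = 3600.00, centroid at (90.00, 80.00).
ΣA = 6400.00 in²
ΣAX̄ = (2800.00)(90.00) + (3600.00)(90.00) = 576000.00 in³
ΣAȲ = (2800.00)(35.00) + (3600.00)(80.00) = 386000.00 in³
X̄ = 576000.00 / 6400.00 = 90.00 in
Ȳ = 386000.00 / 6400.00 = 60.31 in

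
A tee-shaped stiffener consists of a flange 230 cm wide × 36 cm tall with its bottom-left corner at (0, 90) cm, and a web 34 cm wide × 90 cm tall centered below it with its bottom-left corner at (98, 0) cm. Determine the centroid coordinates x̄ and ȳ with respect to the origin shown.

x̄ = 115.00 cm, ȳ = 91.00 cm

web: A = 34 × 90 = 3060.00, centroid at (115.00, 45.00).
flange: A = 230 × 36 = 8280.00, centroid at (115.00, 108.00).
ΣA = 11340.00 cm², ΣAx̄ = 1304100.00 cm³, ΣAȳ = 1031940.00 cm³.
x̄ = 1304100.00/11340.00 = 115.00 cm; ȳ = 1031940.00/11340.00 = 91.00 cm.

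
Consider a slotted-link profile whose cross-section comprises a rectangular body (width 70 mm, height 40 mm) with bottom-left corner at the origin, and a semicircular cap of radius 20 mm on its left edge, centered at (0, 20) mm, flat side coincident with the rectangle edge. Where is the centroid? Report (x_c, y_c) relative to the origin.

rectangular body: A = 70 × 40 = 2800.00, centroid at (35.00, 20.00).
semicircular end: A = ½π·20² = 628.32, centroid at (-8.49, 20.00).
ΣA = 3428.32 mm², ΣAx_c = 92666.67 mm³, ΣAy_c = 68566.37 mm³.
x_c = 92666.67/3428.32 = 27.03 mm; y_c = 68566.37/3428.32 = 20.00 mm.

x_c = 27.03 mm, y_c = 20.00 mm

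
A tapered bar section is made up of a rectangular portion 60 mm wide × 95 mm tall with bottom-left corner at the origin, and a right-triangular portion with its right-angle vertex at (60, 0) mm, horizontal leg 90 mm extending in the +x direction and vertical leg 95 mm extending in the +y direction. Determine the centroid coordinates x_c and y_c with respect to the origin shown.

x_c = 55.71 mm, y_c = 40.71 mm

rectangular portion: A = 60 × 95 = 5700.00, centroid at (30.00, 47.50).
triangular portion: A = ½·90·95 = 4275.00, centroid at (90.00, 31.67).
ΣA = 9975.00 mm², ΣAx_c = 555750.00 mm³, ΣAy_c = 406125.00 mm³.
x_c = 555750.00/9975.00 = 55.71 mm; y_c = 406125.00/9975.00 = 40.71 mm.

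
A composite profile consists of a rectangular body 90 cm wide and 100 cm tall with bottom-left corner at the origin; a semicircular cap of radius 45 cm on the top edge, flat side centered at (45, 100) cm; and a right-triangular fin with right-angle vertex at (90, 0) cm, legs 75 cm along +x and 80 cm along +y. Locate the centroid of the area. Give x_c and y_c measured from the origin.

x_c = 58.83 cm, y_c = 59.87 cm

rectangular body: A = 90 × 100 = 9000.00, centroid at (45.00, 50.00).
semicircular top: A = ½π·45² = 3180.86, centroid at (45.00, 119.10).
triangular fin: A = ½·75·80 = 3000.00, centroid at (115.00, 26.67).
ΣA = 15180.86 cm²
ΣAx_c = (9000.00)(45.00) + (3180.86)(45.00) + (3000.00)(115.00) = 893138.82 cm³
ΣAy_c = (9000.00)(50.00) + (3180.86)(119.10) + (3000.00)(26.67) = 908836.26 cm³
x_c = 893138.82 / 15180.86 = 58.83 cm
y_c = 908836.26 / 15180.86 = 59.87 cm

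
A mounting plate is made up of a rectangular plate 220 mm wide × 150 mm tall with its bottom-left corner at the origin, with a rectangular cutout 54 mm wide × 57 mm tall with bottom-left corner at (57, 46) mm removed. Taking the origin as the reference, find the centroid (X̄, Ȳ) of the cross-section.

X̄ = 112.67 mm, Ȳ = 75.05 mm

Part | A | x̄ᵢ | ȳᵢ | A·x̄ᵢ | A·ȳᵢ
plate | 33000.00 | 110.00 | 75.00 | 3630000.00 | 2475000.00
hole | -3078.00 | 84.00 | 74.50 | -258552.00 | -229311.00
Σ | 29922.00 |  |  | 3371448.00 | 2245689.00
X̄ = 3371448.00 / 29922.00 = 112.67 mm
Ȳ = 2245689.00 / 29922.00 = 75.05 mm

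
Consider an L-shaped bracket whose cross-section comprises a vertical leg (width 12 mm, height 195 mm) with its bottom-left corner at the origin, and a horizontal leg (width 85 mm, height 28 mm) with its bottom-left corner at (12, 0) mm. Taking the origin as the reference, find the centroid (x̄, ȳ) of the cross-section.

x̄ = 30.46 mm, ȳ = 55.40 mm

vertical leg: A = 12 × 195 = 2340.00, centroid at (6.00, 97.50).
horizontal leg: A = 85 × 28 = 2380.00, centroid at (54.50, 14.00).
ΣA = 4720.00 mm²
ΣAx̄ = (2340.00)(6.00) + (2380.00)(54.50) = 143750.00 mm³
ΣAȳ = (2340.00)(97.50) + (2380.00)(14.00) = 261470.00 mm³
x̄ = 143750.00 / 4720.00 = 30.46 mm
ȳ = 261470.00 / 4720.00 = 55.40 mm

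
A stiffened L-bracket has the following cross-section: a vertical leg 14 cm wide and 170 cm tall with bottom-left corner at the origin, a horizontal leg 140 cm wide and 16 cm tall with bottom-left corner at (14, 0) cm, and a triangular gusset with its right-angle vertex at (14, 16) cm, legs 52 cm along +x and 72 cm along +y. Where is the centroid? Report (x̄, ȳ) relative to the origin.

x̄ = 40.58 cm, ȳ = 45.46 cm

Part | A | x̄ᵢ | ȳᵢ | A·x̄ᵢ | A·ȳᵢ
vertical leg | 2380.00 | 7.00 | 85.00 | 16660.00 | 202300.00
horizontal leg | 2240.00 | 84.00 | 8.00 | 188160.00 | 17920.00
gusset | 1872.00 | 31.33 | 40.00 | 58656.00 | 74880.00
Σ | 6492.00 |  |  | 263476.00 | 295100.00
x̄ = 263476.00 / 6492.00 = 40.58 cm
ȳ = 295100.00 / 6492.00 = 45.46 cm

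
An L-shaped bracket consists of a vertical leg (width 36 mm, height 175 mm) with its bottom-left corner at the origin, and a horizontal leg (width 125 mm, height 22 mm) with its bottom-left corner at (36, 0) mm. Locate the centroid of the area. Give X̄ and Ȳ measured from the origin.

Part | A | x̄ᵢ | ȳᵢ | A·x̄ᵢ | A·ȳᵢ
vertical leg | 6300.00 | 18.00 | 87.50 | 113400.00 | 551250.00
horizontal leg | 2750.00 | 98.50 | 11.00 | 270875.00 | 30250.00
Σ | 9050.00 |  |  | 384275.00 | 581500.00
X̄ = 384275.00 / 9050.00 = 42.46 mm
Ȳ = 581500.00 / 9050.00 = 64.25 mm

X̄ = 42.46 mm, Ȳ = 64.25 mm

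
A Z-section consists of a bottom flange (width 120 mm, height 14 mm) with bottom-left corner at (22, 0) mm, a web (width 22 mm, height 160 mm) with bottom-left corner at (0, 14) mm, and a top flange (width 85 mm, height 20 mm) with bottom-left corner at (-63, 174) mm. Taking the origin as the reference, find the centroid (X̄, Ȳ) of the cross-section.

X̄ = 20.53 mm, Ȳ = 94.99 mm

Part | A | x̄ᵢ | ȳᵢ | A·x̄ᵢ | A·ȳᵢ
bottom flange | 1680.00 | 82.00 | 7.00 | 137760.00 | 11760.00
web | 3520.00 | 11.00 | 94.00 | 38720.00 | 330880.00
top flange | 1700.00 | -20.50 | 184.00 | -34850.00 | 312800.00
Σ | 6900.00 |  |  | 141630.00 | 655440.00
X̄ = 141630.00 / 6900.00 = 20.53 mm
Ȳ = 655440.00 / 6900.00 = 94.99 mm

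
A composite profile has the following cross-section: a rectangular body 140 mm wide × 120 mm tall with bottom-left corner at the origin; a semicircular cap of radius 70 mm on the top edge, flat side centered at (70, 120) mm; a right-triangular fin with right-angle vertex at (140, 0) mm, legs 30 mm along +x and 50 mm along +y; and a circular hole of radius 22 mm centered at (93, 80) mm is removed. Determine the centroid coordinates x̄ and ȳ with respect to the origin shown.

Part | A | x̄ᵢ | ȳᵢ | A·x̄ᵢ | A·ȳᵢ
rectangular body | 16800.00 | 70.00 | 60.00 | 1176000.00 | 1008000.00
semicircular top | 7696.90 | 70.00 | 149.71 | 538783.14 | 1152294.91
triangular fin | 750.00 | 150.00 | 16.67 | 112500.00 | 12500.00
hole | -1520.53 | 93.00 | 80.00 | -141409.37 | -121642.47
Σ | 23726.37 |  |  | 1685873.77 | 2051152.44
x̄ = 1685873.77 / 23726.37 = 71.05 mm
ȳ = 2051152.44 / 23726.37 = 86.45 mm

x̄ = 71.05 mm, ȳ = 86.45 mm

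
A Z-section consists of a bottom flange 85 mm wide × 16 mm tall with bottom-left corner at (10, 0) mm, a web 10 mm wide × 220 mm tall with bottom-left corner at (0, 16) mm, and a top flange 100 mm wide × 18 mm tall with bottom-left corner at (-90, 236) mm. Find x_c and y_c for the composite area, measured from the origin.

bottom flange: A = 85 × 16 = 1360.00, centroid at (52.50, 8.00).
web: A = 10 × 220 = 2200.00, centroid at (5.00, 126.00).
top flange: A = 100 × 18 = 1800.00, centroid at (-40.00, 245.00).
ΣA = 5360.00 mm²
ΣAx_c = (1360.00)(52.50) + (2200.00)(5.00) + (1800.00)(-40.00) = 10400.00 mm³
ΣAy_c = (1360.00)(8.00) + (2200.00)(126.00) + (1800.00)(245.00) = 729080.00 mm³
x_c = 10400.00 / 5360.00 = 1.94 mm
y_c = 729080.00 / 5360.00 = 136.02 mm

x_c = 1.94 mm, y_c = 136.02 mm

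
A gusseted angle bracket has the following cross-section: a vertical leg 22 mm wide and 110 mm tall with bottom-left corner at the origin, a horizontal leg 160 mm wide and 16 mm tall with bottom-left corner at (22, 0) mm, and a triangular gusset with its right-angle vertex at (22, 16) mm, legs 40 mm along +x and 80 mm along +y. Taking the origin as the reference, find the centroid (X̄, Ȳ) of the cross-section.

X̄ = 52.32 mm, Ȳ = 33.72 mm

vertical leg: A = 22 × 110 = 2420.00, centroid at (11.00, 55.00).
horizontal leg: A = 160 × 16 = 2560.00, centroid at (102.00, 8.00).
gusset: A = ½·40·80 = 1600.00, centroid at (35.33, 42.67).
ΣA = 6580.00 mm², ΣAX̄ = 344273.33 mm³, ΣAȲ = 221846.67 mm³.
X̄ = 344273.33/6580.00 = 52.32 mm; Ȳ = 221846.67/6580.00 = 33.72 mm.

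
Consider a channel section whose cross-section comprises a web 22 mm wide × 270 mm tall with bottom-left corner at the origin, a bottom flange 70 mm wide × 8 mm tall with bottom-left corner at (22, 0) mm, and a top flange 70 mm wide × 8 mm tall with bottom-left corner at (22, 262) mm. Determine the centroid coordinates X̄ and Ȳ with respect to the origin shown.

web: A = 22 × 270 = 5940.00, centroid at (11.00, 135.00).
bottom flange: A = 70 × 8 = 560.00, centroid at (57.00, 4.00).
top flange: A = 70 × 8 = 560.00, centroid at (57.00, 266.00).
ΣA = 7060.00 mm², ΣAX̄ = 129180.00 mm³, ΣAȲ = 953100.00 mm³.
X̄ = 129180.00/7060.00 = 18.30 mm; Ȳ = 953100.00/7060.00 = 135.00 mm.

X̄ = 18.30 mm, Ȳ = 135.00 mm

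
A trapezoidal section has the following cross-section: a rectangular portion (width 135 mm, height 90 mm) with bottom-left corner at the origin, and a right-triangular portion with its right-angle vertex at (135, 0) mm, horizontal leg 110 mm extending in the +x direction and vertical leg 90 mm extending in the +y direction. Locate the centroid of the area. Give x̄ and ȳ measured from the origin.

rectangular portion: A = 135 × 90 = 12150.00, centroid at (67.50, 45.00).
triangular portion: A = ½·110·90 = 4950.00, centroid at (171.67, 30.00).
ΣA = 17100.00 mm², ΣAx̄ = 1669875.00 mm³, ΣAȳ = 695250.00 mm³.
x̄ = 1669875.00/17100.00 = 97.65 mm; ȳ = 695250.00/17100.00 = 40.66 mm.

x̄ = 97.65 mm, ȳ = 40.66 mm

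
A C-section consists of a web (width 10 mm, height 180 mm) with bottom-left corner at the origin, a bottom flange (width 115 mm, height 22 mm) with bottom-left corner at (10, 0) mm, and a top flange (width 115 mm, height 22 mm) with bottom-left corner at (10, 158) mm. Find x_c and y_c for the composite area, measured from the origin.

Part | A | x̄ᵢ | ȳᵢ | A·x̄ᵢ | A·ȳᵢ
web | 1800.00 | 5.00 | 90.00 | 9000.00 | 162000.00
bottom flange | 2530.00 | 67.50 | 11.00 | 170775.00 | 27830.00
top flange | 2530.00 | 67.50 | 169.00 | 170775.00 | 427570.00
Σ | 6860.00 |  |  | 350550.00 | 617400.00
x_c = 350550.00 / 6860.00 = 51.10 mm
y_c = 617400.00 / 6860.00 = 90.00 mm

x_c = 51.10 mm, y_c = 90.00 mm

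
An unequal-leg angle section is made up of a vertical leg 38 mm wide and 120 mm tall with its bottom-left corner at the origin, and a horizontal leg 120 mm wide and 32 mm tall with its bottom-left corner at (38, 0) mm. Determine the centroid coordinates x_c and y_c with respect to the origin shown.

x_c = 55.11 mm, y_c = 39.89 mm

Part | A | x̄ᵢ | ȳᵢ | A·x̄ᵢ | A·ȳᵢ
vertical leg | 4560.00 | 19.00 | 60.00 | 86640.00 | 273600.00
horizontal leg | 3840.00 | 98.00 | 16.00 | 376320.00 | 61440.00
Σ | 8400.00 |  |  | 462960.00 | 335040.00
x_c = 462960.00 / 8400.00 = 55.11 mm
y_c = 335040.00 / 8400.00 = 39.89 mm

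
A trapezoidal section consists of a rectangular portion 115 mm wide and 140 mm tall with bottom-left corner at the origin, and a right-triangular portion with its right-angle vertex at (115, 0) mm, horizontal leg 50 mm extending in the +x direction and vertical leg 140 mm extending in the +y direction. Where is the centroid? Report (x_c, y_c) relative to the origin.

rectangular portion: A = 115 × 140 = 16100.00, centroid at (57.50, 70.00).
triangular portion: A = ½·50·140 = 3500.00, centroid at (131.67, 46.67).
ΣA = 19600.00 mm²
ΣAx_c = (16100.00)(57.50) + (3500.00)(131.67) = 1386583.33 mm³
ΣAy_c = (16100.00)(70.00) + (3500.00)(46.67) = 1290333.33 mm³
x_c = 1386583.33 / 19600.00 = 70.74 mm
y_c = 1290333.33 / 19600.00 = 65.83 mm

x_c = 70.74 mm, y_c = 65.83 mm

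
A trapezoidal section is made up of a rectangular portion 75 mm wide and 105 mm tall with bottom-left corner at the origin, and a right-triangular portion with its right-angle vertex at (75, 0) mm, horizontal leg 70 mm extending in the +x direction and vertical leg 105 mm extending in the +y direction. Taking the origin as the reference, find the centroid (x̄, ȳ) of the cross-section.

x̄ = 56.86 mm, ȳ = 46.93 mm

rectangular portion: A = 75 × 105 = 7875.00, centroid at (37.50, 52.50).
triangular portion: A = ½·70·105 = 3675.00, centroid at (98.33, 35.00).
ΣA = 11550.00 mm², ΣAx̄ = 656687.50 mm³, ΣAȳ = 542062.50 mm³.
x̄ = 656687.50/11550.00 = 56.86 mm; ȳ = 542062.50/11550.00 = 46.93 mm.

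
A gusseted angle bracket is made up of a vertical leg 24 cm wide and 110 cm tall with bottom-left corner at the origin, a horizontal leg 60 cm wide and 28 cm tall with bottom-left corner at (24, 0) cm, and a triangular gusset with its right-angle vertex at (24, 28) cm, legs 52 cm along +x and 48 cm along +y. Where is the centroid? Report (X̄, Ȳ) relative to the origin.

vertical leg: A = 24 × 110 = 2640.00, centroid at (12.00, 55.00).
horizontal leg: A = 60 × 28 = 1680.00, centroid at (54.00, 14.00).
gusset: A = ½·52·48 = 1248.00, centroid at (41.33, 44.00).
ΣA = 5568.00 cm², ΣAX̄ = 173984.00 cm³, ΣAȲ = 223632.00 cm³.
X̄ = 173984.00/5568.00 = 31.25 cm; Ȳ = 223632.00/5568.00 = 40.16 cm.

X̄ = 31.25 cm, Ȳ = 40.16 cm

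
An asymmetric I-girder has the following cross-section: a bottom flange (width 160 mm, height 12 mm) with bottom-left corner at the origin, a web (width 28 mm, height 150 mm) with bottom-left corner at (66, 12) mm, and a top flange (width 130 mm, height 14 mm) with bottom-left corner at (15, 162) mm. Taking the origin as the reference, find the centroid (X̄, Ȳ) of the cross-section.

X̄ = 80.00 mm, Ȳ = 86.21 mm

Part | A | x̄ᵢ | ȳᵢ | A·x̄ᵢ | A·ȳᵢ
bottom flange | 1920.00 | 80.00 | 6.00 | 153600.00 | 11520.00
web | 4200.00 | 80.00 | 87.00 | 336000.00 | 365400.00
top flange | 1820.00 | 80.00 | 169.00 | 145600.00 | 307580.00
Σ | 7940.00 |  |  | 635200.00 | 684500.00
X̄ = 635200.00 / 7940.00 = 80.00 mm
Ȳ = 684500.00 / 7940.00 = 86.21 mm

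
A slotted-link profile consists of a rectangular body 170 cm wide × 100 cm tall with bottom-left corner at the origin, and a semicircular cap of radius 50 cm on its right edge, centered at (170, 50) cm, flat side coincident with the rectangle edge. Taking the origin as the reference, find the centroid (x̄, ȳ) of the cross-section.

rectangular body: A = 170 × 100 = 17000.00, centroid at (85.00, 50.00).
semicircular end: A = ½π·50² = 3926.99, centroid at (191.22, 50.00).
ΣA = 20926.99 cm²
ΣAx̄ = (17000.00)(85.00) + (3926.99)(191.22) = 2195921.77 cm³
ΣAȳ = (17000.00)(50.00) + (3926.99)(50.00) = 1046349.54 cm³
x̄ = 2195921.77 / 20926.99 = 104.93 cm
ȳ = 1046349.54 / 20926.99 = 50.00 cm

x̄ = 104.93 cm, ȳ = 50.00 cm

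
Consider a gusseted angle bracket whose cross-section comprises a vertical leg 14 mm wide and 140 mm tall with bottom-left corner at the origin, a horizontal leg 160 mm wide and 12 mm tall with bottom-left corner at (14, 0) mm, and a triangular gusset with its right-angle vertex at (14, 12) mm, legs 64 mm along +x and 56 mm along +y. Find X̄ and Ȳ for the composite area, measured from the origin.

vertical leg: A = 14 × 140 = 1960.00, centroid at (7.00, 70.00).
horizontal leg: A = 160 × 12 = 1920.00, centroid at (94.00, 6.00).
gusset: A = ½·64·56 = 1792.00, centroid at (35.33, 30.67).
ΣA = 5672.00 mm², ΣAX̄ = 257517.33 mm³, ΣAȲ = 203674.67 mm³.
X̄ = 257517.33/5672.00 = 45.40 mm; Ȳ = 203674.67/5672.00 = 35.91 mm.

X̄ = 45.40 mm, Ȳ = 35.91 mm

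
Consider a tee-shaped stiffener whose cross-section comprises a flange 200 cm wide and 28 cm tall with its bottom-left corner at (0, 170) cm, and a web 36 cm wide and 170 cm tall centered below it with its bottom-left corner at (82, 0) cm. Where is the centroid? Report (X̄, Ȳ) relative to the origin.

X̄ = 100.00 cm, Ȳ = 132.30 cm

Part | A | x̄ᵢ | ȳᵢ | A·x̄ᵢ | A·ȳᵢ
web | 6120.00 | 100.00 | 85.00 | 612000.00 | 520200.00
flange | 5600.00 | 100.00 | 184.00 | 560000.00 | 1030400.00
Σ | 11720.00 |  |  | 1172000.00 | 1550600.00
X̄ = 1172000.00 / 11720.00 = 100.00 cm
Ȳ = 1550600.00 / 11720.00 = 132.30 cm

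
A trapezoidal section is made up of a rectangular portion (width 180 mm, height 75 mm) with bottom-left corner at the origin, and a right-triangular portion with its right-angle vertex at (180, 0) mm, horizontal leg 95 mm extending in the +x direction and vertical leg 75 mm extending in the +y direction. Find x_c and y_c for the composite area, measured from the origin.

x_c = 115.40 mm, y_c = 34.89 mm

rectangular portion: A = 180 × 75 = 13500.00, centroid at (90.00, 37.50).
triangular portion: A = ½·95·75 = 3562.50, centroid at (211.67, 25.00).
ΣA = 17062.50 mm²
ΣAx_c = (13500.00)(90.00) + (3562.50)(211.67) = 1969062.50 mm³
ΣAy_c = (13500.00)(37.50) + (3562.50)(25.00) = 595312.50 mm³
x_c = 1969062.50 / 17062.50 = 115.40 mm
y_c = 595312.50 / 17062.50 = 34.89 mm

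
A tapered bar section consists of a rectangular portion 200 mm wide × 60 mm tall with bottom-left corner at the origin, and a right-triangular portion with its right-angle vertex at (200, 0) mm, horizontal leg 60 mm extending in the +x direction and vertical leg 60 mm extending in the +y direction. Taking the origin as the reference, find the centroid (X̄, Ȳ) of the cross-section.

Part | A | x̄ᵢ | ȳᵢ | A·x̄ᵢ | A·ȳᵢ
rectangular portion | 12000.00 | 100.00 | 30.00 | 1200000.00 | 360000.00
triangular portion | 1800.00 | 220.00 | 20.00 | 396000.00 | 36000.00
Σ | 13800.00 |  |  | 1596000.00 | 396000.00
X̄ = 1596000.00 / 13800.00 = 115.65 mm
Ȳ = 396000.00 / 13800.00 = 28.70 mm

X̄ = 115.65 mm, Ȳ = 28.70 mm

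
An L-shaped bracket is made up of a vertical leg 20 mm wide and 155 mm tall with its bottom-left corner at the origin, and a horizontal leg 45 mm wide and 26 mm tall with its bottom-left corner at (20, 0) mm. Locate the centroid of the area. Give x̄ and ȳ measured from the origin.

x̄ = 18.91 mm, ȳ = 59.83 mm

vertical leg: A = 20 × 155 = 3100.00, centroid at (10.00, 77.50).
horizontal leg: A = 45 × 26 = 1170.00, centroid at (42.50, 13.00).
ΣA = 4270.00 mm², ΣAx̄ = 80725.00 mm³, ΣAȳ = 255460.00 mm³.
x̄ = 80725.00/4270.00 = 18.91 mm; ȳ = 255460.00/4270.00 = 59.83 mm.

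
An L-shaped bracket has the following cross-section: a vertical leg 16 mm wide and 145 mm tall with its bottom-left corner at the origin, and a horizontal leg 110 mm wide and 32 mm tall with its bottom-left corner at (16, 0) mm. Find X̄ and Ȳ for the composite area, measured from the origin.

vertical leg: A = 16 × 145 = 2320.00, centroid at (8.00, 72.50).
horizontal leg: A = 110 × 32 = 3520.00, centroid at (71.00, 16.00).
ΣA = 5840.00 mm²
ΣAX̄ = (2320.00)(8.00) + (3520.00)(71.00) = 268480.00 mm³
ΣAȲ = (2320.00)(72.50) + (3520.00)(16.00) = 224520.00 mm³
X̄ = 268480.00 / 5840.00 = 45.97 mm
Ȳ = 224520.00 / 5840.00 = 38.45 mm

X̄ = 45.97 mm, Ȳ = 38.45 mm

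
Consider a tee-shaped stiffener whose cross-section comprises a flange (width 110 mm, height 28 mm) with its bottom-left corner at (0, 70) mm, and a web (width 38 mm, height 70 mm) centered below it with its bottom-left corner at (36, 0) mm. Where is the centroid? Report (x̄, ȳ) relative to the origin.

web: A = 38 × 70 = 2660.00, centroid at (55.00, 35.00).
flange: A = 110 × 28 = 3080.00, centroid at (55.00, 84.00).
ΣA = 5740.00 mm²
ΣAx̄ = (2660.00)(55.00) + (3080.00)(55.00) = 315700.00 mm³
ΣAȳ = (2660.00)(35.00) + (3080.00)(84.00) = 351820.00 mm³
x̄ = 315700.00 / 5740.00 = 55.00 mm
ȳ = 351820.00 / 5740.00 = 61.29 mm

x̄ = 55.00 mm, ȳ = 61.29 mm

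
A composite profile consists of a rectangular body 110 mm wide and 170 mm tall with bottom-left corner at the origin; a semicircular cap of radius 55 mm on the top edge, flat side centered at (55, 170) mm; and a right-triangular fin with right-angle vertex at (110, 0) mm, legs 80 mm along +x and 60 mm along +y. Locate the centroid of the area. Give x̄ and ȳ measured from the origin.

x̄ = 62.58 mm, ȳ = 98.88 mm

Part | A | x̄ᵢ | ȳᵢ | A·x̄ᵢ | A·ȳᵢ
rectangular body | 18700.00 | 55.00 | 85.00 | 1028500.00 | 1589500.00
semicircular top | 4751.66 | 55.00 | 193.34 | 261341.24 | 918698.68
triangular fin | 2400.00 | 136.67 | 20.00 | 328000.00 | 48000.00
Σ | 25851.66 |  |  | 1617841.24 | 2556198.68
x̄ = 1617841.24 / 25851.66 = 62.58 mm
ȳ = 2556198.68 / 25851.66 = 98.88 mm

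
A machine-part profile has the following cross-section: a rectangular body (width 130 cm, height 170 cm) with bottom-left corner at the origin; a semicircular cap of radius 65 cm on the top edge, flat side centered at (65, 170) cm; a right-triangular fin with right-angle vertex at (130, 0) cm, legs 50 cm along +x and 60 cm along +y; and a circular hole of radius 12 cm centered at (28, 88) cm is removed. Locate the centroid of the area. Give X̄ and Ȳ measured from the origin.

X̄ = 69.67 cm, Ȳ = 106.77 cm

Part | A | x̄ᵢ | ȳᵢ | A·x̄ᵢ | A·ȳᵢ
rectangular body | 22100.00 | 65.00 | 85.00 | 1436500.00 | 1878500.00
semicircular top | 6636.61 | 65.00 | 197.59 | 431379.94 | 1311307.80
triangular fin | 1500.00 | 146.67 | 20.00 | 220000.00 | 30000.00
hole | -452.39 | 28.00 | 88.00 | -12666.90 | -39810.26
Σ | 29784.23 |  |  | 2075213.04 | 3179997.53
X̄ = 2075213.04 / 29784.23 = 69.67 cm
Ȳ = 3179997.53 / 29784.23 = 106.77 cm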